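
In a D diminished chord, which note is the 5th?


Working:
Diminished triad = root + minor 3rd (3 semitones) + diminished 5th (6 semitones)
A triad on D stacks thirds, so the chord tones use letter names D-F-A
Root: D
Minor 3rd above D: F
Diminished 5th above D: Ab
The 5th = Ab


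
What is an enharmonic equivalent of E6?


Enharmonic notes sound the same pitch but are spelled with different letter names
E and Fb name the same pitch class
= Fb6


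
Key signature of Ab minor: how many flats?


Working:
Flat minor keys: A(0), D(1), G(2), C(3), F(4), Bb(5), Eb(6), Ab(7)
Ab minor has 7 flats
Order of flats: Bb Eb Ab Db Gb Cb Fb → first 7: Bb, Eb, Ab, Db, Gb, Cb, Fb
= 7 flats


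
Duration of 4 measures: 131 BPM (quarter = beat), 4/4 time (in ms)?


Solution.
Quarter-note beat duration = 60000 / 131 ms
Beats per measure (4/4) = 4
One measure = 4 × 60000 / 131 = 240000 / 131 ms
4 measures = 4 × 240000 / 131 = 960000 / 131
= 7328.2 ms


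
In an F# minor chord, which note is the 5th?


Solution.
Minor triad = root + minor 3rd (3 semitones) + perfect 5th (7 semitones)
A triad on F# stacks thirds, so the chord tones use letter names F-A-C
Root: F#
Minor 3rd above F#: A
Perfect 5th above F#: C#
The 5th = C#


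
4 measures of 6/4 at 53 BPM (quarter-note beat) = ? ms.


Solution.
Quarter-note beat duration = 60000 / 53 ms
Beats per measure (6/4) = 6
One measure = 6 × 60000 / 53 = 360000 / 53 ms
4 measures = 4 × 360000 / 53 = 1440000 / 53
= 27169.8 ms


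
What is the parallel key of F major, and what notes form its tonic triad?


Reasoning:
Parallel keys share the same tonic but differ in mode
F major → parallel is F minor
Tonic triad of F minor = F Ab C
= F minor; triad = F Ab C


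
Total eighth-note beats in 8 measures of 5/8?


Solution.
Time signature 5/8: the bottom number 8 means the eighth note gets one count
The top number 5 means 5 eighth-note beats per measure
Total = 5 × 8 measures
= 40 eighth-note beats


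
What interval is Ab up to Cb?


Letter names: A → C spans 3 letter names → a 3rd
Semitones: Ab → Cb = 3 half-steps
A 3rd of 3 semitones is a minor 3rd
= minor 3rd


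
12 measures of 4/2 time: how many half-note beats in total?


Working:
Time signature 4/2: the bottom number 2 means the half note gets one count
The top number 4 means 4 half-note beats per measure
Total = 4 × 12 measures
= 48 half-note beats


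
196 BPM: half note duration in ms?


Reasoning:
One quarter-note beat = 60000 / BPM = 60000 / 196 ms
Half note = 2 × quarter note
Duration = 2 × 60000 / 196 = 120000 / 196
= 612.2 ms


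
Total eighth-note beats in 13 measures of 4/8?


Solution.
Time signature 4/8: the bottom number 8 means the eighth note gets one count
The top number 4 means 4 eighth-note beats per measure
Total = 4 × 13 measures
= 52 eighth-note beats


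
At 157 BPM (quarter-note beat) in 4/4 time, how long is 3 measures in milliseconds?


Quarter-note beat duration = 60000 / 157 ms
Beats per measure (4/4) = 4
One measure = 4 × 60000 / 157 = 240000 / 157 ms
3 measures = 3 × 240000 / 157 = 720000 / 157
= 4586.0 ms


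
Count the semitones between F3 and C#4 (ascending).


Solution.
Absolute semitone position = octave×12 + chromatic position
F3: 3×12 + 5 = 41
C#4: 4×12 + 1 = 49
Difference = 49 - 41 = 8
= 8 semitones


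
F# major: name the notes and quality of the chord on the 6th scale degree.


Step by step:
F# major scale: F# G# A# B C# D# E#
Diatonic triad on degree 6 stacks scale notes 6, 1, 3: D# F# A#
D#→F# = 3 semitones; D#→A# = 7 semitones → minor triad
= D# F# A# (minor)


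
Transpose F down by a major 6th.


Step by step:
major 6th: 6 letter names, 9 semitones
Letter: F - 5 → A
Pitch: F - 9 semitones, spelled as an A → Ab
= Ab


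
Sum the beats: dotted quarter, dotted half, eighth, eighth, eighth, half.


Beat values:
  dotted quarter = 1.5 beats
  dotted half = 3 beats
  eighth = 0.5 beats
  eighth = 0.5 beats
  eighth = 0.5 beats
  half = 2 beats
Sum = 1.5 + 3 + 0.5 + 0.5 + 0.5 + 2
= 8 beats


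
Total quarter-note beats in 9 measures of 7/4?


Let's work it out.
Time signature 7/4: the bottom number 4 means the quarter note gets one count
The top number 7 means 7 quarter-note beats per measure
Total = 7 × 9 measures
= 63 quarter-note beats


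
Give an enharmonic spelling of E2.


Enharmonic notes sound the same pitch but are spelled with different letter names
E and Fb name the same pitch class
= Fb2


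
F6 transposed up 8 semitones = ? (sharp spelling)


Solution.
F6: chromatic position 5 in octave 6 → absolute = 6×12 + 5 = 77
Transpose up 8: 77 + 8 = 85
85 = 7×12 + 1 → C# in octave 7
Result = C#7


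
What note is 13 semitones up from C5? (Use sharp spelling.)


Step by step:
C5: chromatic position 0 in octave 5 → absolute = 5×12 + 0 = 60
Transpose up 13: 60 + 13 = 73
73 = 6×12 + 1 → C# in octave 6
Result = C#6


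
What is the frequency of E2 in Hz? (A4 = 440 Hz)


f = 440 × 2^(n/12) where n = semitones from A4
E2: -29 semitones from A4
f = 440 × 2^(-29/12)
f = 82.41 Hz


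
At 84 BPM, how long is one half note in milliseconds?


Reasoning:
One quarter-note beat = 60000 / BPM = 60000 / 84 ms
Half note = 2 × quarter note
Duration = 2 × 60000 / 84 = 120000 / 84
= 1428.6 ms


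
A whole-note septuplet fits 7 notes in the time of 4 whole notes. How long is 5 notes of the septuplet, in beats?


Septuplet: 7 notes occupy the space of 4 whole notes
Space = 4 × 4 = 16 beats
Each septuplet note = 16 / 7 = 16/7 beats
5 notes = 5 × 16/7 = 80/7
= 80/7 beats


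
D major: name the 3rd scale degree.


Working:
Major scale pattern: W-W-H-W-W-W-H (2-2-1-2-2-2-1 semitones)
Starting from D:
  D + 2 semitones → E
  E + 2 semitones → F#
  F# + 1 semitone → G
  G + 2 semitones → A
  A + 2 semitones → B
  B + 2 semitones → C#
  C# + 1 semitone → D
Scale: D E F# G A B C#
Degree 3 = F#


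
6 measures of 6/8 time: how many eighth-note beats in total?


Reasoning:
Time signature 6/8: the bottom number 8 means the eighth note gets one count
The top number 6 means 6 eighth-note beats per measure
Total = 6 × 6 measures
= 36 eighth-note beats


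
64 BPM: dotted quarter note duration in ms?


One quarter-note beat = 60000 / BPM = 60000 / 64 ms
Dotted quarter note = 3/2 × quarter note
Duration = 3/2 × 60000 / 64 = 90000 / 64
= 1406.2 ms


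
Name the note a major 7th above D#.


Working:
A 7th spans 7 letter names, so from D we land on C
A major 7th = 11 semitones above D#
Spell C at that pitch: C##
= C##


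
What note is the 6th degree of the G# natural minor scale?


Natural minor scale pattern: W-H-W-W-H-W-W (2-1-2-2-1-2-2 semitones)
Starting from G#:
  G# + 2 semitones → A#
  A# + 1 semitone → B
  B + 2 semitones → C#
  C# + 2 semitones → D#
  D# + 1 semitone → E
  E + 2 semitones → F#
  F# + 2 semitones → G#
Scale: G# A# B C# D# E F#
Degree 6 = E


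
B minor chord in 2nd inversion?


Reasoning:
Root position: B D F#
2nd inversion: move root and 3rd up an octave
Bass note: F#
Notes (bottom to top) = F# B D


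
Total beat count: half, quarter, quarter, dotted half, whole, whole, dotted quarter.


Reasoning:
Beat values:
  half = 2 beats
  quarter = 1 beat
  quarter = 1 beat
  dotted half = 3 beats
  whole = 4 beats
  whole = 4 beats
  dotted quarter = 1.5 beats
Sum = 2 + 1 + 1 + 3 + 4 + 4 + 1.5
= 16.5 beats


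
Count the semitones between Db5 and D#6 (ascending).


Reasoning:
Absolute semitone position = octave×12 + chromatic position
Db5: 5×12 + 1 = 61
D#6: 6×12 + 3 = 75
Difference = 75 - 61 = 14
= 14 semitones


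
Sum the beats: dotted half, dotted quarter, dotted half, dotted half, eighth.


Solution.
Beat values:
  dotted half = 3 beats
  dotted quarter = 1.5 beats
  dotted half = 3 beats
  dotted half = 3 beats
  eighth = 0.5 beats
Sum = 3 + 1.5 + 3 + 3 + 0.5
= 11 beats


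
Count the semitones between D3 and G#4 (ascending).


Step by step:
Absolute semitone position = octave×12 + chromatic position
D3: 3×12 + 2 = 38
G#4: 4×12 + 8 = 56
Difference = 56 - 38 = 18
= 18 semitones


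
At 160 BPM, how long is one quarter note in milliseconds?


Let's work it out.
One quarter-note beat = 60000 / BPM = 60000 / 160 ms
Duration = 60000 / 160
= 375.0 ms


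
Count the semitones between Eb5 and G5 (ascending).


Absolute semitone position = octave×12 + chromatic position
Eb5: 5×12 + 3 = 63
G5: 5×12 + 7 = 67
Difference = 67 - 63 = 4
= 4 semitones


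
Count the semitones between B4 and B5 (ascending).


Absolute semitone position = octave×12 + chromatic position
B4: 4×12 + 11 = 59
B5: 5×12 + 11 = 71
Difference = 71 - 59 = 12
= 12 semitones


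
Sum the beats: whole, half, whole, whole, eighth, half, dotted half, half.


Step by step:
Beat values:
  whole = 4 beats
  half = 2 beats
  whole = 4 beats
  whole = 4 beats
  eighth = 0.5 beats
  half = 2 beats
  dotted half = 3 beats
  half = 2 beats
Sum = 4 + 2 + 4 + 4 + 0.5 + 2 + 3 + 2
= 21.5 beats


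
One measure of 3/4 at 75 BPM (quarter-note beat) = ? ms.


Let's work it out.
Quarter-note beat duration = 60000 / 75 ms
Beats per measure (3/4) = 3
One measure = 3 × 60000 / 75 = 180000 / 75 ms
= 2400.0 ms


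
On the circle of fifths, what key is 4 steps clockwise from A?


Step by step:
Each clockwise step on the circle of fifths moves up a perfect 5th
From A: A → E → B → F#/Gb → Db
= Db


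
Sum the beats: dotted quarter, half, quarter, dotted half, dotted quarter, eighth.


Beat values:
  dotted quarter = 1.5 beats
  half = 2 beats
  quarter = 1 beat
  dotted half = 3 beats
  dotted quarter = 1.5 beats
  eighth = 0.5 beats
Sum = 1.5 + 2 + 1 + 3 + 1.5 + 0.5
= 9.5 beats


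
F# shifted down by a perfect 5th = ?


perfect 5th: 5 letter names, 7 semitones
Letter: F - 4 → B
Pitch: F# - 7 semitones, spelled as a B → B
= B


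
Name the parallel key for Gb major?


Working:
Parallel keys share the same tonic but differ in mode
Gb major → parallel is Gb minor
= Gb minor


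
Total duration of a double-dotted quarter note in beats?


Reasoning:
Base quarter note = 1 beat
Dot 1 adds half the previous value: +1/2
Dot 2 adds half the previous value: +1/4
One double-dotted quarter = 1 + 1/2 + 1/4 = 7/4
= 7/4 beats


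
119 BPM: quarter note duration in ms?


Step by step:
One quarter-note beat = 60000 / BPM = 60000 / 119 ms
Duration = 60000 / 119
= 504.2 ms


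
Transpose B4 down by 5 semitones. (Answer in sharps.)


Working:
B4: chromatic position 11 in octave 4 → absolute = 4×12 + 11 = 59
Transpose down 5: 59 - 5 = 54
54 = 4×12 + 6 → F# in octave 4
Result = F#4


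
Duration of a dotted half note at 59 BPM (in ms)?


Step by step:
One quarter-note beat = 60000 / BPM = 60000 / 59 ms
Dotted half note = 3 × quarter note
Duration = 3 × 60000 / 59 = 180000 / 59
= 3050.8 ms


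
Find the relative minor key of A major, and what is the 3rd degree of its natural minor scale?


Reasoning:
The relative minor shares the major's key signature and starts on its 6th degree
6th degree = a major 6th above the tonic; a major 6th above A is F#
→ relative minor of A major is F# minor
F# natural minor scale: F# G# A B C# D E
= F# minor; 3rd degree = A


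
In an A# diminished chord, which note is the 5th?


Solution.
Diminished triad = root + minor 3rd (3 semitones) + diminished 5th (6 semitones)
A triad on A# stacks thirds, so the chord tones use letter names A-C-E
Root: A#
Minor 3rd above A#: C#
Diminished 5th above A#: E
The 5th = E


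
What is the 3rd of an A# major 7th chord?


Step by step:
Major 7th chord = root + major 3rd + perfect 5th + major 7th
Seventh chords stack in thirds, so the letter names are A-C-E-G
Root: A#
Major 3rd above A#: C##
Perfect 5th above A#: E#
Major 7th above A#: G##
The 3rd = C##


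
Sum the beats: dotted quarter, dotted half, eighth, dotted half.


Beat values:
  dotted quarter = 1.5 beats
  dotted half = 3 beats
  eighth = 0.5 beats
  dotted half = 3 beats
Sum = 1.5 + 3 + 0.5 + 3
= 8 beats


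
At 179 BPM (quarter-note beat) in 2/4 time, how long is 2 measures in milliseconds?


Let's work it out.
Quarter-note beat duration = 60000 / 179 ms
Beats per measure (2/4) = 2
One measure = 2 × 60000 / 179 = 120000 / 179 ms
2 measures = 2 × 120000 / 179 = 240000 / 179
= 1340.8 ms


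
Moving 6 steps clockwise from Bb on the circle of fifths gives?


Let's work it out.
Each clockwise step on the circle of fifths moves up a perfect 5th
From Bb: Bb → F → C → G → D → A → E
= E


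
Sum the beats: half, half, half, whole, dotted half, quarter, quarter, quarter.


Beat values:
  half = 2 beats
  half = 2 beats
  half = 2 beats
  whole = 4 beats
  dotted half = 3 beats
  quarter = 1 beat
  quarter = 1 beat
  quarter = 1 beat
Sum = 2 + 2 + 2 + 4 + 3 + 1 + 1 + 1
= 16 beats


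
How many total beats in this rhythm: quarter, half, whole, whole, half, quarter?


Reasoning:
Beat values:
  quarter = 1 beat
  half = 2 beats
  whole = 4 beats
  whole = 4 beats
  half = 2 beats
  quarter = 1 beat
Sum = 1 + 2 + 4 + 4 + 2 + 1
= 14 beats


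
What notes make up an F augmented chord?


Reasoning:
Augmented triad = root + major 3rd (4 semitones) + augmented 5th (8 semitones)
A triad on F stacks thirds, so the chord tones use letter names F-A-C
Root: F
Major 3rd above F: A
Augmented 5th above F: C#
Chord = F A C#


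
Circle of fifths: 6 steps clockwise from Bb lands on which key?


Let's work it out.
Each clockwise step on the circle of fifths moves up a perfect 5th
From Bb: Bb → F → C → G → D → A → E
= E


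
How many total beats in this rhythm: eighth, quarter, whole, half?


Working:
Beat values:
  eighth = 0.5 beats
  quarter = 1 beat
  whole = 4 beats
  half = 2 beats
Sum = 0.5 + 1 + 4 + 2
= 7.5 beats


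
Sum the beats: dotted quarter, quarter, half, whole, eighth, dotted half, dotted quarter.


Reasoning:
Beat values:
  dotted quarter = 1.5 beats
  quarter = 1 beat
  half = 2 beats
  whole = 4 beats
  eighth = 0.5 beats
  dotted half = 3 beats
  dotted quarter = 1.5 beats
Sum = 1.5 + 1 + 2 + 4 + 0.5 + 3 + 1.5
= 13.5 beats


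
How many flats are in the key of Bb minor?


Step by step:
Flat minor keys: A(0), D(1), G(2), C(3), F(4), Bb(5), Eb(6), Ab(7)
Bb minor has 5 flats
Order of flats: Bb Eb Ab Db Gb Cb Fb → first 5: Bb, Eb, Ab, Db, Gb
= 5 flats


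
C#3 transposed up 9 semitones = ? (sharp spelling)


Working:
C#3: chromatic position 1 in octave 3 → absolute = 3×12 + 1 = 37
Transpose up 9: 37 + 9 = 46
46 = 3×12 + 10 → A# in octave 3
Result = A#3


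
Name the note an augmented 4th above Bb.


Step by step:
A 4th spans 4 letter names, so from B we land on E
An augmented 4th = 6 semitones above Bb
Spell E at that pitch: E
= E


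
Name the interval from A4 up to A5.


Solution.
Letter names: A → A spans 8 letter names → an octave
Semitones: A4 → A5 = 12 half-steps
An octave of 12 semitones is a perfect octave
= perfect octave


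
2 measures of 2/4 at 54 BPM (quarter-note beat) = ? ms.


Reasoning:
Quarter-note beat duration = 60000 / 54 ms
Beats per measure (2/4) = 2
One measure = 2 × 60000 / 54 = 120000 / 54 ms
2 measures = 2 × 120000 / 54 = 240000 / 54
= 4444.4 ms


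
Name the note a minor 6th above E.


A 6th spans 6 letter names, so from E we land on C
A minor 6th = 8 semitones above E
Spell C at that pitch: C
= C


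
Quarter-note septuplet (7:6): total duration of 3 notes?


Step by step:
Septuplet: 7 notes occupy the space of 6 quarter notes
Space = 6 × 1 = 6 beats
Each septuplet note = 6 / 7 = 6/7 beats
3 notes = 3 × 6/7 = 18/7
= 18/7 beats


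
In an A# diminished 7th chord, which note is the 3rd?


Solution.
Diminished 7th chord = root + minor 3rd + diminished 5th + diminished 7th
Seventh chords stack in thirds, so the letter names are A-C-E-G
Root: A#
Minor 3rd above A#: C#
Diminished 5th above A#: E
Diminished 7th above A#: G
The 3rd = C#


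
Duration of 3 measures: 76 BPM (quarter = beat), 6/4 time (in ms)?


Step by step:
Quarter-note beat duration = 60000 / 76 ms
Beats per measure (6/4) = 6
One measure = 6 × 60000 / 76 = 360000 / 76 ms
3 measures = 3 × 360000 / 76 = 1080000 / 76
= 14210.5 ms


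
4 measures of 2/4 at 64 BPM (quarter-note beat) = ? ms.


Step by step:
Quarter-note beat duration = 60000 / 64 ms
Beats per measure (2/4) = 2
One measure = 2 × 60000 / 64 = 120000 / 64 ms
4 measures = 4 × 120000 / 64 = 480000 / 64
= 7500.0 ms


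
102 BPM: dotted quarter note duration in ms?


Step by step:
One quarter-note beat = 60000 / BPM = 60000 / 102 ms
Dotted quarter note = 3/2 × quarter note
Duration = 3/2 × 60000 / 102 = 90000 / 102
= 882.4 ms


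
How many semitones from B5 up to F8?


Reasoning:
Absolute semitone position = octave×12 + chromatic position
B5: 5×12 + 11 = 71
F8: 8×12 + 5 = 101
Difference = 101 - 71 = 30
= 30 semitones


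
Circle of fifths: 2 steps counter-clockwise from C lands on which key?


Working:
Each counter-clockwise step moves down a perfect 5th (= up a perfect 4th)
From C: C → F → Bb
= Bb


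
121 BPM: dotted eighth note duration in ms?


Solution.
One quarter-note beat = 60000 / BPM = 60000 / 121 ms
Dotted eighth note = 3/4 × quarter note
Duration = 3/4 × 60000 / 121 = 45000 / 121
= 371.9 ms


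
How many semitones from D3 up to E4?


Reasoning:
Absolute semitone position = octave×12 + chromatic position
D3: 3×12 + 2 = 38
E4: 4×12 + 4 = 52
Difference = 52 - 38 = 14
= 14 semitones


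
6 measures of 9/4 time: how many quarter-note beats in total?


Solution.
Time signature 9/4: the bottom number 4 means the quarter note gets one count
The top number 9 means 9 quarter-note beats per measure
Total = 9 × 6 measures
= 54 quarter-note beats


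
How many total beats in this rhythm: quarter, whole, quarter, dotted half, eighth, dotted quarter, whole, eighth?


Beat values:
  quarter = 1 beat
  whole = 4 beats
  quarter = 1 beat
  dotted half = 3 beats
  eighth = 0.5 beats
  dotted quarter = 1.5 beats
  whole = 4 beats
  eighth = 0.5 beats
Sum = 1 + 4 + 1 + 3 + 0.5 + 1.5 + 4 + 0.5
= 15.5 beats


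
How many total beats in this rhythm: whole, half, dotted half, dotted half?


Let's work it out.
Beat values:
  whole = 4 beats
  half = 2 beats
  dotted half = 3 beats
  dotted half = 3 beats
Sum = 4 + 2 + 3 + 3
= 12 beats


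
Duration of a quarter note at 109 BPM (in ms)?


One quarter-note beat = 60000 / BPM = 60000 / 109 ms
Duration = 60000 / 109
= 550.5 ms


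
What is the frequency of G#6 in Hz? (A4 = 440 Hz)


f = 440 × 2^(n/12) where n = semitones from A4
G#6: 23 semitones from A4
f = 440 × 2^(23/12)
f = 1661.22 Hz


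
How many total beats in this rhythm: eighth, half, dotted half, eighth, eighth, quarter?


Reasoning:
Beat values:
  eighth = 0.5 beats
  half = 2 beats
  dotted half = 3 beats
  eighth = 0.5 beats
  eighth = 0.5 beats
  quarter = 1 beat
Sum = 0.5 + 2 + 3 + 0.5 + 0.5 + 1
= 7.5 beats


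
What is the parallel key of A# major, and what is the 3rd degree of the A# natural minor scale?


Parallel keys share the same tonic but differ in mode
A# major → parallel is A# minor
A# natural minor scale: A# B# C# D# E# F# G#
= A# minor; 3rd degree = C#


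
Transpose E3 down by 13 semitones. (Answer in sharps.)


E3: chromatic position 4 in octave 3 → absolute = 3×12 + 4 = 40
Transpose down 13: 40 - 13 = 27
27 = 2×12 + 3 → D# in octave 2
Result = D#2


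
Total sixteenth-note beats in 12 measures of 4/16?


Let's work it out.
Time signature 4/16: the bottom number 16 means the sixteenth note gets one count
The top number 4 means 4 sixteenth-note beats per measure
Total = 4 × 12 measures
= 48 sixteenth-note beats


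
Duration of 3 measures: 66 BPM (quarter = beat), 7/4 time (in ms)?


Reasoning:
Quarter-note beat duration = 60000 / 66 ms
Beats per measure (7/4) = 7
One measure = 7 × 60000 / 66 = 420000 / 66 ms
3 measures = 3 × 420000 / 66 = 1260000 / 66
= 19090.9 ms


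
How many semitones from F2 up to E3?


Absolute semitone position = octave×12 + chromatic position
F2: 2×12 + 5 = 29
E3: 3×12 + 4 = 40
Difference = 40 - 29 = 11
= 11 semitones


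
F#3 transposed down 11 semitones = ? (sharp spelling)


Step by step:
F#3: chromatic position 6 in octave 3 → absolute = 3×12 + 6 = 42
Transpose down 11: 42 - 11 = 31
31 = 2×12 + 7 → G in octave 2
Result = G2


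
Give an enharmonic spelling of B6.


Reasoning:
Enharmonic notes sound the same pitch but are spelled with different letter names
B and Cb name the same pitch class
Octave numbers change at C, so B6 = Cb7
= Cb7


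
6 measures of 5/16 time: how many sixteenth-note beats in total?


Time signature 5/16: the bottom number 16 means the sixteenth note gets one count
The top number 5 means 5 sixteenth-note beats per measure
Total = 5 × 6 measures
= 30 sixteenth-note beats


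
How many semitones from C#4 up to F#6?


Working:
Absolute semitone position = octave×12 + chromatic position
C#4: 4×12 + 1 = 49
F#6: 6×12 + 6 = 78
Difference = 78 - 49 = 29
= 29 semitones


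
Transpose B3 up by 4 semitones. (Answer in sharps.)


Step by step:
B3: chromatic position 11 in octave 3 → absolute = 3×12 + 11 = 47
Transpose up 4: 47 + 4 = 51
51 = 4×12 + 3 → D# in octave 4
Result = D#4


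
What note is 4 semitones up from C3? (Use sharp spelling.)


C3: chromatic position 0 in octave 3 → absolute = 3×12 + 0 = 36
Transpose up 4: 36 + 4 = 40
40 = 3×12 + 4 → E in octave 3
Result = E3


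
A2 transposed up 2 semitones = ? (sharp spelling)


Working:
A2: chromatic position 9 in octave 2 → absolute = 2×12 + 9 = 33
Transpose up 2: 33 + 2 = 35
35 = 2×12 + 11 → B in octave 2
Result = B2


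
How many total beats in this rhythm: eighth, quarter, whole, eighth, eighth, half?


Working:
Beat values:
  eighth = 0.5 beats
  quarter = 1 beat
  whole = 4 beats
  eighth = 0.5 beats
  eighth = 0.5 beats
  half = 2 beats
Sum = 0.5 + 1 + 4 + 0.5 + 0.5 + 2
= 8.5 beats


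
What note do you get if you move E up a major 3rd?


Step by step:
major 3rd: 3 letter names, 4 semitones
Letter: E + 2 → G
Pitch: E + 4 semitones, spelled as a G → G#
= G#


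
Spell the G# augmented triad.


Let's work it out.
Augmented triad = root + major 3rd (4 semitones) + augmented 5th (8 semitones)
A triad on G# stacks thirds, so the chord tones use letter names G-B-D
Root: G#
Major 3rd above G#: B#
Augmented 5th above G#: D##
Chord = G# B# D##


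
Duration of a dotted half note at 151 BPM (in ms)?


Let's work it out.
One quarter-note beat = 60000 / BPM = 60000 / 151 ms
Dotted half note = 3 × quarter note
Duration = 3 × 60000 / 151 = 180000 / 151
= 1192.1 ms


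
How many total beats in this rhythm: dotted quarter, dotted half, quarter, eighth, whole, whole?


Working:
Beat values:
  dotted quarter = 1.5 beats
  dotted half = 3 beats
  quarter = 1 beat
  eighth = 0.5 beats
  whole = 4 beats
  whole = 4 beats
Sum = 1.5 + 3 + 1 + 0.5 + 4 + 4
= 14 beats


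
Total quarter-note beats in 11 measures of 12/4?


Solution.
Time signature 12/4: the bottom number 4 means the quarter note gets one count
The top number 12 means 12 quarter-note beats per measure
Total = 12 × 11 measures
= 132 quarter-note beats


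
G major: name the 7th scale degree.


Solution.
Major scale pattern: W-W-H-W-W-W-H (2-2-1-2-2-2-1 semitones)
Starting from G:
  G + 2 semitones → A
  A + 2 semitones → B
  B + 1 semitone → C
  C + 2 semitones → D
  D + 2 semitones → E
  E + 2 semitones → F#
  F# + 1 semitone → G
Scale: G A B C D E F#
Degree 7 = F#


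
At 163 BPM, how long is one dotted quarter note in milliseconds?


Reasoning:
One quarter-note beat = 60000 / BPM = 60000 / 163 ms
Dotted quarter note = 3/2 × quarter note
Duration = 3/2 × 60000 / 163 = 90000 / 163
= 552.1 ms


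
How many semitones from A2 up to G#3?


Absolute semitone position = octave×12 + chromatic position
A2: 2×12 + 9 = 33
G#3: 3×12 + 8 = 44
Difference = 44 - 33 = 11
= 11 semitones


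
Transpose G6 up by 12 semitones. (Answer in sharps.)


Step by step:
G6: chromatic position 7 in octave 6 → absolute = 6×12 + 7 = 79
Transpose up 12: 79 + 12 = 91
91 = 7×12 + 7 → G in octave 7
Result = G7


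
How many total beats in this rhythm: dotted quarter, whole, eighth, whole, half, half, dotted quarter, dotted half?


Working:
Beat values:
  dotted quarter = 1.5 beats
  whole = 4 beats
  eighth = 0.5 beats
  whole = 4 beats
  half = 2 beats
  half = 2 beats
  dotted quarter = 1.5 beats
  dotted half = 3 beats
Sum = 1.5 + 4 + 0.5 + 4 + 2 + 2 + 1.5 + 3
= 18.5 beats


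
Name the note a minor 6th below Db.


Working:
A 6th spans 6 letter names, so from D we land on F
A minor 6th = 8 semitones below Db
Spell F at that pitch: F
= F


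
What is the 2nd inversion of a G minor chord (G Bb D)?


Reasoning:
Root position: G Bb D
2nd inversion: move root and 3rd up an octave
Bass note: D
Notes (bottom to top) = D G Bb


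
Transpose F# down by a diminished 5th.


Step by step:
diminished 5th: 5 letter names, 6 semitones
Letter: F - 4 → B
Pitch: F# - 6 semitones, spelled as a B → B#
= B#


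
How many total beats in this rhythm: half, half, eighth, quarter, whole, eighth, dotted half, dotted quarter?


Working:
Beat values:
  half = 2 beats
  half = 2 beats
  eighth = 0.5 beats
  quarter = 1 beat
  whole = 4 beats
  eighth = 0.5 beats
  dotted half = 3 beats
  dotted quarter = 1.5 beats
Sum = 2 + 2 + 0.5 + 1 + 4 + 0.5 + 3 + 1.5
= 14.5 beats


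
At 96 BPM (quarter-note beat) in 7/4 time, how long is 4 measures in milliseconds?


Step by step:
Quarter-note beat duration = 60000 / 96 ms
Beats per measure (7/4) = 7
One measure = 7 × 60000 / 96 = 420000 / 96 ms
4 measures = 4 × 420000 / 96 = 1680000 / 96
= 17500.0 ms


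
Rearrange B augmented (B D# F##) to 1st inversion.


Let's work it out.
Root position: B D# F##
1st inversion: move root up an octave
Bass note: D#
Notes (bottom to top) = D# F## B


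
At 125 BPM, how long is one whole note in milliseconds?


Let's work it out.
One quarter-note beat = 60000 / BPM = 60000 / 125 ms
Whole note = 4 × quarter note
Duration = 4 × 60000 / 125 = 240000 / 125
= 1920.0 ms


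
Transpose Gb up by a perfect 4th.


Step by step:
perfect 4th: 4 letter names, 5 semitones
Letter: G + 3 → C
Pitch: Gb + 5 semitones, spelled as a C → Cb
= Cb


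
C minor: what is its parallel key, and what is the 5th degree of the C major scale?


Parallel keys share the same tonic but differ in mode
C minor → parallel is C major
C major scale: C D E F G A B
= C major; 5th degree = G


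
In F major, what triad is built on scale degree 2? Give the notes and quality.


Reasoning:
F major scale: F G A Bb C D E
Diatonic triad on degree 2 stacks scale notes 2, 4, 6: G Bb D
G→Bb = 3 semitones; G→D = 7 semitones → minor triad
= G Bb D (minor)


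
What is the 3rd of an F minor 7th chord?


Step by step:
Minor 7th chord = root + minor 3rd + perfect 5th + minor 7th
Seventh chords stack in thirds, so the letter names are F-A-C-E
Root: F
Minor 3rd above F: Ab
Perfect 5th above F: C
Minor 7th above F: Eb
The 3rd = Ab


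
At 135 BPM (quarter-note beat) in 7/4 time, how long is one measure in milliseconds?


Let's work it out.
Quarter-note beat duration = 60000 / 135 ms
Beats per measure (7/4) = 7
One measure = 7 × 60000 / 135 = 420000 / 135 ms
= 3111.1 ms


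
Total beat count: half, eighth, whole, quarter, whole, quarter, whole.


Working:
Beat values:
  half = 2 beats
  eighth = 0.5 beats
  whole = 4 beats
  quarter = 1 beat
  whole = 4 beats
  quarter = 1 beat
  whole = 4 beats
Sum = 2 + 0.5 + 4 + 1 + 4 + 1 + 4
= 16.5 beats


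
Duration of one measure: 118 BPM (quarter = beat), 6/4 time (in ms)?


Solution.
Quarter-note beat duration = 60000 / 118 ms
Beats per measure (6/4) = 6
One measure = 6 × 60000 / 118 = 360000 / 118 ms
= 3050.8 ms


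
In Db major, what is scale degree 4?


Step by step:
Major scale pattern: W-W-H-W-W-W-H (2-2-1-2-2-2-1 semitones)
Starting from Db:
  Db + 2 semitones → Eb
  Eb + 2 semitones → F
  F + 1 semitone → Gb
  Gb + 2 semitones → Ab
  Ab + 2 semitones → Bb
  Bb + 2 semitones → C
  C + 1 semitone → Db
Scale: Db Eb F Gb Ab Bb C
Degree 4 = Gb


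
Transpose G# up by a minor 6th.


Let's work it out.
minor 6th: 6 letter names, 8 semitones
Letter: G + 5 → E
Pitch: G# + 8 semitones, spelled as an E → E
= E


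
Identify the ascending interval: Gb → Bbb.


Letter names: G → B spans 3 letter names → a 3rd
Semitones: Gb → Bbb = 3 half-steps
A 3rd of 3 semitones is a minor 3rd
= minor 3rd


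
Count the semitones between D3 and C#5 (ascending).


Solution.
Absolute semitone position = octave×12 + chromatic position
D3: 3×12 + 2 = 38
C#5: 5×12 + 1 = 61
Difference = 61 - 38 = 23
= 23 semitones


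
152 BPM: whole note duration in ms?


Step by step:
One quarter-note beat = 60000 / BPM = 60000 / 152 ms
Whole note = 4 × quarter note
Duration = 4 × 60000 / 152 = 240000 / 152
= 1578.9 ms


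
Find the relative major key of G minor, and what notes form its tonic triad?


Let's work it out.
The relative major shares the key signature and is a minor 3rd above the minor tonic
A minor 3rd above G is Bb
→ relative major of G minor is Bb major
Tonic triad of Bb major = root + major 3rd + perfect 5th = Bb D F
= Bb major; triad = Bb D F


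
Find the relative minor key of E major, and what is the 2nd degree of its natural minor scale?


Reasoning:
The relative minor shares the major's key signature and starts on its 6th degree
6th degree = a major 6th above the tonic; a major 6th above E is C#
→ relative minor of E major is C# minor
C# natural minor scale: C# D# E F# G# A B
= C# minor; 2nd degree = D#


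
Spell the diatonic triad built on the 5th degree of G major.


G major scale: G A B C D E F#
Diatonic triad on degree 5 stacks scale notes 5, 7, 2: D F# A
D→F# = 4 semitones; D→A = 7 semitones → major triad
= D F# A (major)


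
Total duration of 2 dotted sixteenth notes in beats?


Working:
Base sixteenth note = 1/4 beats
Dot 1 adds half the previous value: +1/8
One dotted sixteenth = 1/4 + 1/8 = 3/8
2 of them = 2 × 3/8 = 3/4
= 3/4 beats


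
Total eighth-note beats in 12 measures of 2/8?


Time signature 2/8: the bottom number 8 means the eighth note gets one count
The top number 2 means 2 eighth-note beats per measure
Total = 2 × 12 measures
= 24 eighth-note beats


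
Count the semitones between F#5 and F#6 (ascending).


Solution.
Absolute semitone position = octave×12 + chromatic position
F#5: 5×12 + 6 = 66
F#6: 6×12 + 6 = 78
Difference = 78 - 66 = 12
= 12 semitones


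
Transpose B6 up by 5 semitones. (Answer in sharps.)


B6: chromatic position 11 in octave 6 → absolute = 6×12 + 11 = 83
Transpose up 5: 83 + 5 = 88
88 = 7×12 + 4 → E in octave 7
Result = E7


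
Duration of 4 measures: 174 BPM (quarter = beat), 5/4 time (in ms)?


Step by step:
Quarter-note beat duration = 60000 / 174 ms
Beats per measure (5/4) = 5
One measure = 5 × 60000 / 174 = 300000 / 174 ms
4 measures = 4 × 300000 / 174 = 1200000 / 174
= 6896.6 ms


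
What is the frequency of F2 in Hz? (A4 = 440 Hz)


Reasoning:
f = 440 × 2^(n/12) where n = semitones from A4
F2: -28 semitones from A4
f = 440 × 2^(-28/12)
f = 87.31 Hz


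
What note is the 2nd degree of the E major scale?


Major scale pattern: W-W-H-W-W-W-H (2-2-1-2-2-2-1 semitones)
Starting from E:
  E + 2 semitones → F#
  F# + 2 semitones → G#
  G# + 1 semitone → A
  A + 2 semitones → B
  B + 2 semitones → C#
  C# + 2 semitones → D#
  D# + 1 semitone → E
Scale: E F# G# A B C# D#
Degree 2 = F#


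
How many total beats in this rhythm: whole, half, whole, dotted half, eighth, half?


Beat values:
  whole = 4 beats
  half = 2 beats
  whole = 4 beats
  dotted half = 3 beats
  eighth = 0.5 beats
  half = 2 beats
Sum = 4 + 2 + 4 + 3 + 0.5 + 2
= 15.5 beats


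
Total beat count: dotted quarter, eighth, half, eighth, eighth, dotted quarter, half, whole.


Let's work it out.
Beat values:
  dotted quarter = 1.5 beats
  eighth = 0.5 beats
  half = 2 beats
  eighth = 0.5 beats
  eighth = 0.5 beats
  dotted quarter = 1.5 beats
  half = 2 beats
  whole = 4 beats
Sum = 1.5 + 0.5 + 2 + 0.5 + 0.5 + 1.5 + 2 + 4
= 12.5 beats


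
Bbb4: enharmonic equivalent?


Working:
Enharmonic notes sound the same pitch but are spelled with different letter names
Bbb and A name the same pitch class
= A4


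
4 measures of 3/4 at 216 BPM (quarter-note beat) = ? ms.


Reasoning:
Quarter-note beat duration = 60000 / 216 ms
Beats per measure (3/4) = 3
One measure = 3 × 60000 / 216 = 180000 / 216 ms
4 measures = 4 × 180000 / 216 = 720000 / 216
= 3333.3 ms


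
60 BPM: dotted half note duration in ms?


One quarter-note beat = 60000 / BPM = 60000 / 60 ms
Dotted half note = 3 × quarter note
Duration = 3 × 60000 / 60 = 180000 / 60
= 3000.0 ms


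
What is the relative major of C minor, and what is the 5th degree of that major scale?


Solution.
The relative major shares the key signature and is a minor 3rd above the minor tonic
A minor 3rd above C is Eb
→ relative major of C minor is Eb major
Eb major scale: Eb F G Ab Bb C D
= Eb major; 5th degree = Bb


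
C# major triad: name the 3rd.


Working:
Major triad = root + major 3rd (4 semitones) + perfect 5th (7 semitones)
A triad on C# stacks thirds, so the chord tones use letter names C-E-G
Root: C#
Major 3rd above C#: E#
Perfect 5th above C#: G#
The 3rd = E#


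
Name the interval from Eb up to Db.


Letter names: E → D spans 7 letter names → a 7th
Semitones: Eb → Db = 10 half-steps
A 7th of 10 semitones is a minor 7th
= minor 7th


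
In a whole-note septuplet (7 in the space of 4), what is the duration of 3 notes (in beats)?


Reasoning:
Septuplet: 7 notes occupy the space of 4 whole notes
Space = 4 × 4 = 16 beats
Each septuplet note = 16 / 7 = 16/7 beats
3 notes = 3 × 16/7 = 48/7
= 48/7 beats


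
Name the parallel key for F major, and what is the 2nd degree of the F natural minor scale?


Parallel keys share the same tonic but differ in mode
F major → parallel is F minor
F natural minor scale: F G Ab Bb C Db Eb
= F minor; 2nd degree = G


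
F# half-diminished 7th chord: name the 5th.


Reasoning:
Half-diminished 7th chord = root + minor 3rd + diminished 5th + minor 7th
Seventh chords stack in thirds, so the letter names are F-A-C-E
Root: F#
Minor 3rd above F#: A
Diminished 5th above F#: C
Minor 7th above F#: E
The 5th = C


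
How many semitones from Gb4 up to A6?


Absolute semitone position = octave×12 + chromatic position
Gb4: 4×12 + 6 = 54
A6: 6×12 + 9 = 81
Difference = 81 - 54 = 27
= 27 semitones


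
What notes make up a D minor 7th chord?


Solution.
Minor 7th chord = root + minor 3rd + perfect 5th + minor 7th
Seventh chords stack in thirds, so the letter names are D-F-A-C
Root: D
Minor 3rd above D: F
Perfect 5th above D: A
Minor 7th above D: C
Chord = D F A C


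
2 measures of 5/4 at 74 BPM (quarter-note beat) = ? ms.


Solution.
Quarter-note beat duration = 60000 / 74 ms
Beats per measure (5/4) = 5
One measure = 5 × 60000 / 74 = 300000 / 74 ms
2 measures = 2 × 300000 / 74 = 600000 / 74
= 8108.1 ms


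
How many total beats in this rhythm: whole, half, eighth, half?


Working:
Beat values:
  whole = 4 beats
  half = 2 beats
  eighth = 0.5 beats
  half = 2 beats
Sum = 4 + 2 + 0.5 + 2
= 8.5 beats


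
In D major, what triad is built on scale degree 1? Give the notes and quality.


Solution.
D major scale: D E F# G A B C#
Diatonic triad on degree 1 stacks scale notes 1, 3, 5: D F# A
D→F# = 4 semitones; D→A = 7 semitones → major triad
= D F# A (major)


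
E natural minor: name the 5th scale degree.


Step by step:
Natural minor scale pattern: W-H-W-W-H-W-W (2-1-2-2-1-2-2 semitones)
Starting from E:
  E + 2 semitones → F#
  F# + 1 semitone → G
  G + 2 semitones → A
  A + 2 semitones → B
  B + 1 semitone → C
  C + 2 semitones → D
  D + 2 semitones → E
Scale: E F# G A B C D
Degree 5 = B


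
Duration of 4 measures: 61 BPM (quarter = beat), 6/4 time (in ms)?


Step by step:
Quarter-note beat duration = 60000 / 61 ms
Beats per measure (6/4) = 6
One measure = 6 × 60000 / 61 = 360000 / 61 ms
4 measures = 4 × 360000 / 61 = 1440000 / 61
= 23606.6 ms


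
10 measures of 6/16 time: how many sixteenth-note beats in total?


Time signature 6/16: the bottom number 16 means the sixteenth note gets one count
The top number 6 means 6 sixteenth-note beats per measure
Total = 6 × 10 measures
= 60 sixteenth-note beats


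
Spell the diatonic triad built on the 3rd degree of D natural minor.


Step by step:
D natural minor scale: D E F G A Bb C
Diatonic triad on degree 3 stacks scale notes 3, 5, 7: F A C
F→A = 4 semitones; F→C = 7 semitones → major triad
= F A C (major)


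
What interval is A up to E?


Solution.
Letter names: A → E spans 5 letter names → a 5th
Semitones: A → E = 7 half-steps
A 5th of 7 semitones is a perfect 5th
= perfect 5th


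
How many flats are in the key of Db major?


Working:
Flat major keys: C(0), F(1), Bb(2), Eb(3), Ab(4), Db(5), Gb(6), Cb(7)
Db major has 5 flats
Order of flats: Bb Eb Ab Db Gb Cb Fb → first 5: Bb, Eb, Ab, Db, Gb
= 5 flats


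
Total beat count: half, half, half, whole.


Let's work it out.
Beat values:
  half = 2 beats
  half = 2 beats
  half = 2 beats
  whole = 4 beats
Sum = 2 + 2 + 2 + 4
= 10 beats


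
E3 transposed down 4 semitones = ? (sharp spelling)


Step by step:
E3: chromatic position 4 in octave 3 → absolute = 3×12 + 4 = 40
Transpose down 4: 40 - 4 = 36
36 = 3×12 + 0 → C in octave 3
Result = C3


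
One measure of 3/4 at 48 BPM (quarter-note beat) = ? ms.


Step by step:
Quarter-note beat duration = 60000 / 48 ms
Beats per measure (3/4) = 3
One measure = 3 × 60000 / 48 = 180000 / 48 ms
= 3750.0 ms


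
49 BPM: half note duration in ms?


Solution.
One quarter-note beat = 60000 / BPM = 60000 / 49 ms
Half note = 2 × quarter note
Duration = 2 × 60000 / 49 = 120000 / 49
= 2449.0 ms


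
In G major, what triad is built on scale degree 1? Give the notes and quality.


Reasoning:
G major scale: G A B C D E F#
Diatonic triad on degree 1 stacks scale notes 1, 3, 5: G B D
G→B = 4 semitones; G→D = 7 semitones → major triad
= G B D (major)


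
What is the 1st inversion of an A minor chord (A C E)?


Solution.
Root position: A C E
1st inversion: move root up an octave
Bass note: C
Notes (bottom to top) = C E A


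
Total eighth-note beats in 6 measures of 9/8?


Time signature 9/8: the bottom number 8 means the eighth note gets one count
The top number 9 means 9 eighth-note beats per measure
Total = 9 × 6 measures
= 54 eighth-note beats


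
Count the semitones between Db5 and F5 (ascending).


Let's work it out.
Absolute semitone position = octave×12 + chromatic position
Db5: 5×12 + 1 = 61
F5: 5×12 + 5 = 65
Difference = 65 - 61 = 4
= 4 semitones


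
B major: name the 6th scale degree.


Major scale pattern: W-W-H-W-W-W-H (2-2-1-2-2-2-1 semitones)
Starting from B:
  B + 2 semitones → C#
  C# + 2 semitones → D#
  D# + 1 semitone → E
  E + 2 semitones → F#
  F# + 2 semitones → G#
  G# + 2 semitones → A#
  A# + 1 semitone → B
Scale: B C# D# E F# G# A#
Degree 6 = G#


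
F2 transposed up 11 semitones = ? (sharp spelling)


Working:
F2: chromatic position 5 in octave 2 → absolute = 2×12 + 5 = 29
Transpose up 11: 29 + 11 = 40
40 = 3×12 + 4 → E in octave 3
Result = E3
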